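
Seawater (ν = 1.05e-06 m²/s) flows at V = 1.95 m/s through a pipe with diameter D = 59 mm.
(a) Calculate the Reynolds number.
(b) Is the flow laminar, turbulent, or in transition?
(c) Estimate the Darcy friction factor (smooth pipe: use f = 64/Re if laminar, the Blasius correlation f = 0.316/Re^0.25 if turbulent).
(a) Re = V·D/ν = 1.95·0.059/1.05e-06 = 109570
(b) Flow regime: turbulent (Re > 4000)
(c) Friction factor: f = 0.316/Re^0.25 = 0.316/109570^0.25 = 0.01737 (Blasius is strictly valid for Re ≲ 1e5; used here as the smooth-pipe estimate the problem specifies)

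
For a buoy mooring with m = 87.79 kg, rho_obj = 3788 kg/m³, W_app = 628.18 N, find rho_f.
Formula: W_{app} = mg\left(1 - \frac{\rho_f}{\rho_{obj}}\right)
Substituting knowns: 628.18 = 87.79·9.81·(1 − rho_f/3788)
Solving for rho_f: rho_f = 3788·(1 − 628.18/(87.79·9.81)) = 1025 kg/m³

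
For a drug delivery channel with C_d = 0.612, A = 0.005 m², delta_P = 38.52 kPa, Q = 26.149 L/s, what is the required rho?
Formula: Q = C_d A \sqrt{\frac{2 \Delta P}{\rho}}
Substituting knowns: 26.149 = 0.612·0.005·√(2·(38.52·1000)/rho)·1000
Solving for rho: rho = 2·(38.52·1000)/((26.149/1000)/(0.612·0.005))² = 1055 kg/m³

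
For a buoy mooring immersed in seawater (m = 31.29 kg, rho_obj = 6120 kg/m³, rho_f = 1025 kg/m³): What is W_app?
Formula: W_{app} = mg\left(1 - \frac{\rho_f}{\rho_{obj}}\right)
W_app = 31.29·9.81·(1 − 1025/6120) = 255.5 N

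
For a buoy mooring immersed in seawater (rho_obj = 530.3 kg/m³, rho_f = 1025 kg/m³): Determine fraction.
Formula: f_{sub} = \frac{\rho_{obj}}{\rho_f}
fraction = 530.3/1025 = 0.5174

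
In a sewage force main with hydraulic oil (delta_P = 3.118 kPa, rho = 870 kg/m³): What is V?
Formula: V = \sqrt{\frac{2 \Delta P}{\rho}}
V = √(2·(3.118·1000)/870) = 2.677 m/s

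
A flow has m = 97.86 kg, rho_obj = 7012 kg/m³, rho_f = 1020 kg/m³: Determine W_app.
Formula: W_{app} = mg\left(1 - \frac{\rho_f}{\rho_{obj}}\right)
W_app = 97.86·9.81·(1 − 1020/7012) = 820.4 N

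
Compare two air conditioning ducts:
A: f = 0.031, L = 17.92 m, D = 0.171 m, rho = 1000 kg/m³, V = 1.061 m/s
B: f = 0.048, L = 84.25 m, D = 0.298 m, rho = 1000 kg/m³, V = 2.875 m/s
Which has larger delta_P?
delta_P(A) = 1.829 kPa, delta_P(B) = 56.08 kPa. Answer: B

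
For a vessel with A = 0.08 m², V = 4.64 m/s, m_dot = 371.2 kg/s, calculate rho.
Formula: \dot{m} = \rho A V
Substituting knowns: 371.2 = rho·0.08·4.64
Solving for rho: rho = 371.2/(0.08·4.64) = 1000 kg/m³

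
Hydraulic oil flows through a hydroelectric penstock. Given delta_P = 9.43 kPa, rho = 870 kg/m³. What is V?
Formula: V = \sqrt{\frac{2 \Delta P}{\rho}}
V = √(2·(9.43·1000)/870) = 4.656 m/s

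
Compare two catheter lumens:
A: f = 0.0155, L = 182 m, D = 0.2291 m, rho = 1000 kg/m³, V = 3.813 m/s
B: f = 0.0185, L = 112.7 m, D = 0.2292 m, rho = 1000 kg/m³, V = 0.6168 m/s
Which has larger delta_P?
delta_P(A) = 89.51 kPa, delta_P(B) = 1.73 kPa. Answer: A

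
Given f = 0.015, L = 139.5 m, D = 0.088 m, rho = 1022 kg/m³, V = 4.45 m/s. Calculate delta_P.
Formula: \Delta P = f \frac{L}{D} \frac{\rho V^2}{2}
delta_P = 0.015·(139.5/0.088)·0.5·1022·4.45²/1000 = 240.6 kPa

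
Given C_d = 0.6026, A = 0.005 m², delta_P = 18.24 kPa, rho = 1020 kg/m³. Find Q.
Formula: Q = C_d A \sqrt{\frac{2 \Delta P}{\rho}}
Q = 0.6026·0.005·√(2·(18.24·1000)/1020)·1000 = 18.02 L/s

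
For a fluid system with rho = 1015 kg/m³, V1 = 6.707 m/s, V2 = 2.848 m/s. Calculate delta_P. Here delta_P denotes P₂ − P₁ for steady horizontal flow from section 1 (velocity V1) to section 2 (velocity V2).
Formula: \Delta P = \frac{1}{2} \rho (V_1^2 - V_2^2)
delta_P = 0.5·1015·(6.707² − 2.848²)/1000 = 18.71 kPa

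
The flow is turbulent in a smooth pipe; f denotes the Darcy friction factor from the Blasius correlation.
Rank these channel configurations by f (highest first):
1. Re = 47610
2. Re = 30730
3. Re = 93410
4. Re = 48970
Case 1: f = 0.02139
Case 2: f = 0.02387
Case 3: f = 0.01808
Case 4: f = 0.02124
Ranking (highest first): 2, 1, 4, 3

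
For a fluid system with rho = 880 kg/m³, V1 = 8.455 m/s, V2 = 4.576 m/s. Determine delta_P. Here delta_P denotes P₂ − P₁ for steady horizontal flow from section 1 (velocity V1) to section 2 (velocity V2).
Formula: \Delta P = \frac{1}{2} \rho (V_1^2 - V_2^2)
delta_P = 0.5·880·(8.455² − 4.576²)/1000 = 22.24 kPa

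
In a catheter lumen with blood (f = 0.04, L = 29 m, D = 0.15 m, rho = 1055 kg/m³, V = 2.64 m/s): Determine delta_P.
Formula: \Delta P = f \frac{L}{D} \frac{\rho V^2}{2}
delta_P = 0.04·(29/0.15)·0.5·1055·2.64²/1000 = 28.43 kPa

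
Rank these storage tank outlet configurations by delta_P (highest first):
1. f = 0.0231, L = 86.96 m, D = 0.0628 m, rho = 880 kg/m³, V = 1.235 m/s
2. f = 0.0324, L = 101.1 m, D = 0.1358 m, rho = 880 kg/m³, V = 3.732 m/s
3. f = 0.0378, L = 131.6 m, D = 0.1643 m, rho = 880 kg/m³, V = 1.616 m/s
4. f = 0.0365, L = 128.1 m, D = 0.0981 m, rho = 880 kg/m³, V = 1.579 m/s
Case 1: delta_P = 21.47 kPa
Case 2: delta_P = 147.8 kPa
Case 3: delta_P = 34.79 kPa
Case 4: delta_P = 52.29 kPa
Ranking (highest first): 2, 4, 3, 1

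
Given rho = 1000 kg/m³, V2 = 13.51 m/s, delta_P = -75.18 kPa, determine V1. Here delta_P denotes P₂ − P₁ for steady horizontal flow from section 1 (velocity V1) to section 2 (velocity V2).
Formula: \Delta P = \frac{1}{2} \rho (V_1^2 - V_2^2)
Substituting knowns: -75.18 = 0.5·1000·(V1² − 13.51²)/1000
Solving for V1: V1 = √(13.51² + 2·(-75.18·1000)/1000) = 5.671 m/s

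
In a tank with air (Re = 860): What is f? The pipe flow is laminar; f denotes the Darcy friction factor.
Formula: f = \frac{64}{Re}
f = 64/860 = 0.07442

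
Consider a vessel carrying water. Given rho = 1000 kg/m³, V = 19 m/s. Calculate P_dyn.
Formula: P_{dyn} = \frac{1}{2} \rho V^2
P_dyn = 0.5·1000·19²/1000 = 180.5 kPa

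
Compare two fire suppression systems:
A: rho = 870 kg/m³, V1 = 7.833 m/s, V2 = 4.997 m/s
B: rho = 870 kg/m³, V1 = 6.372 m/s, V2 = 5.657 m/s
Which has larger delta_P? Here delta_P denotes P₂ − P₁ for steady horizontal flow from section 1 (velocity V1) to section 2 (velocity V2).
delta_P(A) = 15.83 kPa, delta_P(B) = 3.741 kPa. Answer: A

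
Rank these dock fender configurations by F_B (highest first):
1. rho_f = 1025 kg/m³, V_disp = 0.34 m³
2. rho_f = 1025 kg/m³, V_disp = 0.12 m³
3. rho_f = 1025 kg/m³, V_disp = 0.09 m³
Case 1: F_B = 3419 N
Case 2: F_B = 1207 N
Case 3: F_B = 905 N
Ranking (highest first): 1, 2, 3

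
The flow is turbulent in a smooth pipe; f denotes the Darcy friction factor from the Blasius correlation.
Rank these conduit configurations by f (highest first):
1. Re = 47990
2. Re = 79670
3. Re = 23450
Case 1: f = 0.02135
Case 2: f = 0.01881
Case 3: f = 0.02554
Ranking (highest first): 3, 1, 2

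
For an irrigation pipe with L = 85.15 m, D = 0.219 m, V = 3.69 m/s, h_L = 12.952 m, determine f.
Formula: h_L = f \frac{L}{D} \frac{V^2}{2g}
Substituting knowns: 12.952 = f·(85.15/0.219)·3.69²/(2·9.81)
Solving for f: f = 12.952·2·9.81/((85.15/0.219)·3.69²) = 0.048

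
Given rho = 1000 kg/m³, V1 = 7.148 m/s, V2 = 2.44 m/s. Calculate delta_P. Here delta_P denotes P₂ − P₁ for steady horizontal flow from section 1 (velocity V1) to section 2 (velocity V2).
Formula: \Delta P = \frac{1}{2} \rho (V_1^2 - V_2^2)
delta_P = 0.5·1000·(7.148² − 2.44²)/1000 = 22.57 kPa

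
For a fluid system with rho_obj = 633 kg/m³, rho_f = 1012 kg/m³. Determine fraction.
Formula: f_{sub} = \frac{\rho_{obj}}{\rho_f}
fraction = 633/1012 = 0.6255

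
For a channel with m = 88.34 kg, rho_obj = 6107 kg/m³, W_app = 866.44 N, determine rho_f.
Formula: W_{app} = mg\left(1 - \frac{\rho_f}{\rho_{obj}}\right)
Substituting knowns: 866.44 = 88.34·9.81·(1 − rho_f/6107)
Solving for rho_f: rho_f = 6107·(1 − 866.44/(88.34·9.81)) = 1.236 kg/m³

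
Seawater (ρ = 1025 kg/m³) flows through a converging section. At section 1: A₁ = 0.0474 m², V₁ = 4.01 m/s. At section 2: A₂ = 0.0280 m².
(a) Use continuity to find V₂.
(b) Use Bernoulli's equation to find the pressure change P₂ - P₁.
(a) Continuity: A₁V₁=A₂V₂ -> V₂=A₁V₁/A₂=0.0474*4.01/0.0280=6.79 m/s
(b) Bernoulli: P₂-P₁=0.5*rho*(V₁^2-V₂^2)/1000=0.5*1025*(4.01^2-6.79^2)/1000=-15.39 kPa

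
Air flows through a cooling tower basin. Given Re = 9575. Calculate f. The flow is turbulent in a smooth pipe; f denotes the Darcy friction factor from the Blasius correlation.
Formula: f = \frac{0.316}{Re^{0.25}}
f = 0.316/9575^0.25 = 0.03194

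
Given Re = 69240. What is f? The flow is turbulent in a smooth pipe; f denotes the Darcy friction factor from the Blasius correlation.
Formula: f = \frac{0.316}{Re^{0.25}}
f = 0.316/69240^0.25 = 0.01948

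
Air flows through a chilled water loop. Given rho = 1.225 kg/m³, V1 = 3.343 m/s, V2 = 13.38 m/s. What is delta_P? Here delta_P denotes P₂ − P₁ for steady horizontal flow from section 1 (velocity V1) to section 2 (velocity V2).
Formula: \Delta P = \frac{1}{2} \rho (V_1^2 - V_2^2)
delta_P = 0.5·1.225·(3.343² − 13.38²)/1000 = -0.1028 kPa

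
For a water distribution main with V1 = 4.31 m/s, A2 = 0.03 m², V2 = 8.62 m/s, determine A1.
Formula: V_2 = \frac{A_1 V_1}{A_2}
Substituting knowns: 8.62 = A1·4.31/0.03
Solving for A1: A1 = 8.62·0.03/4.31 = 0.06 m²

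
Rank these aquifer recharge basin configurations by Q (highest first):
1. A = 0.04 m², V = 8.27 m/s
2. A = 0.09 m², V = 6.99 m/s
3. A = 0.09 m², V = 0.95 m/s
Case 1: Q = 330.8 L/s
Case 2: Q = 629.1 L/s
Case 3: Q = 85.5 L/s
Ranking (highest first): 2, 1, 3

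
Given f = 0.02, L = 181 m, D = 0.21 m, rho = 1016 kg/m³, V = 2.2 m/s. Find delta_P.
Formula: \Delta P = f \frac{L}{D} \frac{\rho V^2}{2}
delta_P = 0.02·(181/0.21)·0.5·1016·2.2²/1000 = 42.38 kPa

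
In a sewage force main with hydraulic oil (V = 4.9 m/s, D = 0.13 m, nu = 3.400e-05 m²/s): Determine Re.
Formula: Re = \frac{V D}{\nu}
Re = 4.9·0.13/3.400e-05 = 18735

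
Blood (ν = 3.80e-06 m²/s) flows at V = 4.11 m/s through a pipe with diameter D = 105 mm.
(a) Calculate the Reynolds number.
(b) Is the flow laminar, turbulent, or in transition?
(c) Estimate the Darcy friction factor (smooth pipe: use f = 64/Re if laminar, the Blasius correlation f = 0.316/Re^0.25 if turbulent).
(a) Re = V·D/ν = 4.11·0.105/3.80e-06 = 113570
(b) Flow regime: turbulent (Re > 4000)
(c) Friction factor: f = 0.316/Re^0.25 = 0.316/113570^0.25 = 0.01721 (Blasius is strictly valid for Re ≲ 1e5; used here as the smooth-pipe estimate the problem specifies)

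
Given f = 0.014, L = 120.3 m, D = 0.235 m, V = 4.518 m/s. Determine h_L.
Formula: h_L = f \frac{L}{D} \frac{V^2}{2g}
h_L = 0.014·(120.3/0.235)·4.518²/(2·9.81) = 7.456 m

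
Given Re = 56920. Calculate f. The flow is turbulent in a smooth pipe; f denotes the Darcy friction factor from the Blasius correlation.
Formula: f = \frac{0.316}{Re^{0.25}}
f = 0.316/56920^0.25 = 0.02046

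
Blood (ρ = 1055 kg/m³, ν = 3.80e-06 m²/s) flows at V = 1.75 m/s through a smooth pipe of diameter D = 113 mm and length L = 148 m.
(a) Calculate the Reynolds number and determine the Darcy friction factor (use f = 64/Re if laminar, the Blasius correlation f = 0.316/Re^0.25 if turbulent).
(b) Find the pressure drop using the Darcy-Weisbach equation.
(a) Re = V·D/ν = 1.75·0.113/3.80e-06 = 52039 → turbulent (Re > 4000); f = 0.316/Re^0.25 = 0.316/52039^0.25 = 0.020922
(b) Darcy-Weisbach: ΔP = f·(L/D)·½ρV²/1000 = 0.020922·(148/0.113)·½·1055·1.75²/1000 = 44.27 kPa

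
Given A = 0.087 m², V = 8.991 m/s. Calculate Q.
Formula: Q = A V
Q = 0.087·8.991·1000 = 782.2 L/s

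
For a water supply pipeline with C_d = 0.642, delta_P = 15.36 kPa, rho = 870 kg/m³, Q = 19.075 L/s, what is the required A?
Formula: Q = C_d A \sqrt{\frac{2 \Delta P}{\rho}}
Substituting knowns: 19.075 = 0.642·A·√(2·(15.36·1000)/870)·1000
Solving for A: A = (19.075/1000)/(0.642·√(2·(15.36·1000)/870)) = 0.005 m²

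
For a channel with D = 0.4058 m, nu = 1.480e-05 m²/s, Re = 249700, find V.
Formula: Re = \frac{V D}{\nu}
Substituting knowns: 249700 = V·0.4058/1.480e-05
Solving for V: V = 249700·1.480e-05/0.4058 = 9.107 m/s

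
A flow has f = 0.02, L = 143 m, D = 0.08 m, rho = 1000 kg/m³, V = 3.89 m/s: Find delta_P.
Formula: \Delta P = f \frac{L}{D} \frac{\rho V^2}{2}
delta_P = 0.02·(143/0.08)·0.5·1000·3.89²/1000 = 270.5 kPa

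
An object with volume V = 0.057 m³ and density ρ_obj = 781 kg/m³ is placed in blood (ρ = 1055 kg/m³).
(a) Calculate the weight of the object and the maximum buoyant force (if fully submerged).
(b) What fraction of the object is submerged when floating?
(a) W=rho_obj*g*V=781*9.81*0.057=436.7 N; F_B(max)=rho*g*V=1055*9.81*0.057=589.9 N
(b) Floating fraction=rho_obj/rho=781/1055=0.740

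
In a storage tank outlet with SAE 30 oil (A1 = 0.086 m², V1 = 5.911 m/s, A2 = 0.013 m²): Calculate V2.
Formula: V_2 = \frac{A_1 V_1}{A_2}
V2 = 0.086·5.911/0.013 = 39.1 m/s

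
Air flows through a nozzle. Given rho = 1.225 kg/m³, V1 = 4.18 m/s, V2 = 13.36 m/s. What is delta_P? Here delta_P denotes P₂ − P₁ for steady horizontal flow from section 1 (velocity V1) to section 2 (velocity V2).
Formula: \Delta P = \frac{1}{2} \rho (V_1^2 - V_2^2)
delta_P = 0.5·1.225·(4.18² − 13.36²)/1000 = -0.09862 kPa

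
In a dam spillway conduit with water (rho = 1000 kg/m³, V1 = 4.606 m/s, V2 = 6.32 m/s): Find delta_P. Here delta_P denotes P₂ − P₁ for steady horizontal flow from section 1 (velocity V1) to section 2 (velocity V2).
Formula: \Delta P = \frac{1}{2} \rho (V_1^2 - V_2^2)
delta_P = 0.5·1000·(4.606² − 6.32²)/1000 = -9.364 kPa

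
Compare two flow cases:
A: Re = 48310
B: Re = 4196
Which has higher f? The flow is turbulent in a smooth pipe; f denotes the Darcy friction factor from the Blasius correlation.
f(A) = 0.02131, f(B) = 0.03926. Answer: B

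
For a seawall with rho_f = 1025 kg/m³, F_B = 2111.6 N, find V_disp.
Formula: F_B = \rho_f g V_{disp}
Substituting knowns: 2111.6 = 1025·9.81·V_disp
Solving for V_disp: V_disp = 2111.6/(1025·9.81) = 0.21 m³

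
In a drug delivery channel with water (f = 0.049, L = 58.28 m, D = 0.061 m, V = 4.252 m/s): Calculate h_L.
Formula: h_L = f \frac{L}{D} \frac{V^2}{2g}
h_L = 0.049·(58.28/0.061)·4.252²/(2·9.81) = 43.14 m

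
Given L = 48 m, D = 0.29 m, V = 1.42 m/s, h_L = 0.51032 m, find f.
Formula: h_L = f \frac{L}{D} \frac{V^2}{2g}
Substituting knowns: 0.51032 = f·(48/0.29)·1.42²/(2·9.81)
Solving for f: f = 0.51032·2·9.81/((48/0.29)·1.42²) = 0.03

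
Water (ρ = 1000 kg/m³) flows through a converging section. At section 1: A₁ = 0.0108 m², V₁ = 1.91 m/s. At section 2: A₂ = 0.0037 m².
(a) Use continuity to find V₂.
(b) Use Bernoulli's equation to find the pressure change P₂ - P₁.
(a) Continuity: A₁V₁=A₂V₂ -> V₂=A₁V₁/A₂=0.0108*1.91/0.0037=5.58 m/s
(b) Bernoulli: P₂-P₁=0.5*rho*(V₁^2-V₂^2)/1000=0.5*1000*(1.91^2-5.58^2)/1000=-13.74 kPa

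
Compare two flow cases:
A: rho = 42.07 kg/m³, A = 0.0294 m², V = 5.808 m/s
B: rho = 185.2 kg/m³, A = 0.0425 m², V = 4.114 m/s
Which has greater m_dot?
m_dot(A) = 7.184 kg/s, m_dot(B) = 32.38 kg/s. Answer: B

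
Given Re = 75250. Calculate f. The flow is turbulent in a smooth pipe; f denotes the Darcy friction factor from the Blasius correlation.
Formula: f = \frac{0.316}{Re^{0.25}}
f = 0.316/75250^0.25 = 0.01908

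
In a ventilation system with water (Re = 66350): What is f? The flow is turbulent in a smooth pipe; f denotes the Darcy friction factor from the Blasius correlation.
Formula: f = \frac{0.316}{Re^{0.25}}
f = 0.316/66350^0.25 = 0.01969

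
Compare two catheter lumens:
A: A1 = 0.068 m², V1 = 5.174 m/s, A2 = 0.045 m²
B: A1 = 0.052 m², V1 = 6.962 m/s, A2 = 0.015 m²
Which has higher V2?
V2(A) = 7.818 m/s, V2(B) = 24.13 m/s. Answer: B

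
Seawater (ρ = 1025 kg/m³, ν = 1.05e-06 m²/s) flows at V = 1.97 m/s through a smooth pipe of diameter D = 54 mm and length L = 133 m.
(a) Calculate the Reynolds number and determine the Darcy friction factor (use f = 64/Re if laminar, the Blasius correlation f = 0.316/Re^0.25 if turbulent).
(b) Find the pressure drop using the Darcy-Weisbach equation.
(a) Re = V·D/ν = 1.97·0.054/1.05e-06 = 101310 → turbulent (Re > 4000); f = 0.316/Re^0.25 = 0.316/101310^0.25 = 0.017712 (Blasius is strictly valid for Re ≲ 1e5; used here as the smooth-pipe estimate the problem specifies)
(b) Darcy-Weisbach: ΔP = f·(L/D)·½ρV²/1000 = 0.017712·(133/0.054)·½·1025·1.97²/1000 = 86.77 kPa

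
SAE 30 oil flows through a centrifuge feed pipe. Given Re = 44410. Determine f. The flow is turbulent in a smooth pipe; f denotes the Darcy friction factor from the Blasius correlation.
Formula: f = \frac{0.316}{Re^{0.25}}
f = 0.316/44410^0.25 = 0.02177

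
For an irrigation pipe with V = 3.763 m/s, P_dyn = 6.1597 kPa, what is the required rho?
Formula: P_{dyn} = \frac{1}{2} \rho V^2
Substituting knowns: 6.1597 = 0.5·rho·3.763²/1000
Solving for rho: rho = 2·(6.1597·1000)/3.763² = 870 kg/m³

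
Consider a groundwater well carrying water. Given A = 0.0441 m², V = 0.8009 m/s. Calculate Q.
Formula: Q = A V
Q = 0.0441·0.8009·1000 = 35.32 L/s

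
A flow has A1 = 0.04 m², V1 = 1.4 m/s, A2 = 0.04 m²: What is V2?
Formula: V_2 = \frac{A_1 V_1}{A_2}
V2 = 0.04·1.4/0.04 = 1.4 m/s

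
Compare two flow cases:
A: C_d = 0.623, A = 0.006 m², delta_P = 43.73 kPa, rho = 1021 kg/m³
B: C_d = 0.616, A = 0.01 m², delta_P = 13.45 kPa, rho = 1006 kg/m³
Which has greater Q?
Q(A) = 34.6 L/s, Q(B) = 31.85 L/s. Answer: A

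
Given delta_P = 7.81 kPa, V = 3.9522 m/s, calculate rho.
Formula: V = \sqrt{\frac{2 \Delta P}{\rho}}
Substituting knowns: 3.9522 = √(2·(7.81·1000)/rho)
Solving for rho: rho = 2·(7.81·1000)/3.9522² = 1000 kg/m³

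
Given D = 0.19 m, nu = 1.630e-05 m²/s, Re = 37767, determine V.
Formula: Re = \frac{V D}{\nu}
Substituting knowns: 37767 = V·0.19/1.630e-05
Solving for V: V = 37767·1.630e-05/0.19 = 3.24 m/s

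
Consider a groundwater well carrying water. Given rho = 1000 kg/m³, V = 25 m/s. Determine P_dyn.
Formula: P_{dyn} = \frac{1}{2} \rho V^2
P_dyn = 0.5·1000·25²/1000 = 312.5 kPa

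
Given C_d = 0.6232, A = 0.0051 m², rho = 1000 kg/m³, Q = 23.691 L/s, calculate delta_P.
Formula: Q = C_d A \sqrt{\frac{2 \Delta P}{\rho}}
Substituting knowns: 23.691 = 0.6232·0.0051·√(2·(delta_P·1000)/1000)·1000
Solving for delta_P: delta_P = ((23.691/1000)/(0.6232·0.0051))²·1000/2/1000 = 27.78 kPa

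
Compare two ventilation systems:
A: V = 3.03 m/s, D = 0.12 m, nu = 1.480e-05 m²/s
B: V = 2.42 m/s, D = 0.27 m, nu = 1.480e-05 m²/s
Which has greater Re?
Re(A) = 24568, Re(B) = 44149. Answer: B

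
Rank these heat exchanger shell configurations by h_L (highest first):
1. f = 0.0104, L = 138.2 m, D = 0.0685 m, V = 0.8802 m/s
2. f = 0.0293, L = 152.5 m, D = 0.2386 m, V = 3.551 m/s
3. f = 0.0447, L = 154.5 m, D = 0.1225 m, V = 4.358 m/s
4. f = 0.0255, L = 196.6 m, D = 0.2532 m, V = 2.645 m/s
Case 1: h_L = 0.8285 m
Case 2: h_L = 12.04 m
Case 3: h_L = 54.57 m
Case 4: h_L = 7.06 m
Ranking (highest first): 3, 2, 4, 1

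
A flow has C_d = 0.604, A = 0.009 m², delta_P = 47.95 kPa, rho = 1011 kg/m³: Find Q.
Formula: Q = C_d A \sqrt{\frac{2 \Delta P}{\rho}}
Q = 0.604·0.009·√(2·(47.95·1000)/1011)·1000 = 52.94 L/s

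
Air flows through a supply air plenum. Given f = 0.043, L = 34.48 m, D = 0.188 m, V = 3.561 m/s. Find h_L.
Formula: h_L = f \frac{L}{D} \frac{V^2}{2g}
h_L = 0.043·(34.48/0.188)·3.561²/(2·9.81) = 5.097 m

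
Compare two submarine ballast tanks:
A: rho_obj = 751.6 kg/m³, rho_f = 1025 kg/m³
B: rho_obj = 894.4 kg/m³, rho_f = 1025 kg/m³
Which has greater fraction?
fraction(A) = 0.7333, fraction(B) = 0.8726. Answer: B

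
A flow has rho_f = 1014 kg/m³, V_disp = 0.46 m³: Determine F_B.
Formula: F_B = \rho_f g V_{disp}
F_B = 1014·9.81·0.46 = 4576 N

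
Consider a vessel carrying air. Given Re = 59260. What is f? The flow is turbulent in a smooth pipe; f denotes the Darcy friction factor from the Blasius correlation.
Formula: f = \frac{0.316}{Re^{0.25}}
f = 0.316/59260^0.25 = 0.02025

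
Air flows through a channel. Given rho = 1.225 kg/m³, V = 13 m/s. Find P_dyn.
Formula: P_{dyn} = \frac{1}{2} \rho V^2
P_dyn = 0.5·1.225·13²/1000 = 0.1035 kPa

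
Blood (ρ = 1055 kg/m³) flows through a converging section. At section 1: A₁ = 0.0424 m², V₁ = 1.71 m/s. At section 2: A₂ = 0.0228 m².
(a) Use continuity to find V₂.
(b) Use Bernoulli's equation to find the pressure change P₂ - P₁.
(a) Continuity: A₁V₁=A₂V₂ -> V₂=A₁V₁/A₂=0.0424*1.71/0.0228=3.18 m/s
(b) Bernoulli: P₂-P₁=0.5*rho*(V₁^2-V₂^2)/1000=0.5*1055*(1.71^2-3.18^2)/1000=-3.792 kPa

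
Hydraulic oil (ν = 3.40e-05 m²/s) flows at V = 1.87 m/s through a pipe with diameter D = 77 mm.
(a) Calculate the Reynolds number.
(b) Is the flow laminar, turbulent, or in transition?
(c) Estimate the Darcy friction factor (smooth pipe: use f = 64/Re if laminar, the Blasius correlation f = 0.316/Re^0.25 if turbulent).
(a) Re = V·D/ν = 1.87·0.077/3.40e-05 = 4235
(b) Flow regime: turbulent (Re > 4000)
(c) Friction factor: f = 0.316/Re^0.25 = 0.316/4235^0.25 = 0.03917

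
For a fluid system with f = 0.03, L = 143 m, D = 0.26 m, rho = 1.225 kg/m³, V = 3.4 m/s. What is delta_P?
Formula: \Delta P = f \frac{L}{D} \frac{\rho V^2}{2}
delta_P = 0.03·(143/0.26)·0.5·1.225·3.4²/1000 = 0.1168 kPa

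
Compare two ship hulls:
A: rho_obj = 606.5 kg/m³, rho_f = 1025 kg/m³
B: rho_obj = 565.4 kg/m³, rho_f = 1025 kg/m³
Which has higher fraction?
fraction(A) = 0.5917, fraction(B) = 0.5516. Answer: A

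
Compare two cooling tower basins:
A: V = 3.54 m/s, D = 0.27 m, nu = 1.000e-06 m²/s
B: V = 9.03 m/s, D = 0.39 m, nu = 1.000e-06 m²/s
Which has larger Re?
Re(A) = 955800, Re(B) = 3.522e+06. Answer: B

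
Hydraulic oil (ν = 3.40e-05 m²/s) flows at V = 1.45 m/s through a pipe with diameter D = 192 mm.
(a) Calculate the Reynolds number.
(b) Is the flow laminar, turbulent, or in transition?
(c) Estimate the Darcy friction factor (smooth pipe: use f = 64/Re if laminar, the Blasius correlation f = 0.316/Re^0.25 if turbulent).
(a) Re = V·D/ν = 1.45·0.192/3.40e-05 = 8188.2
(b) Flow regime: turbulent (Re > 4000)
(c) Friction factor: f = 0.316/Re^0.25 = 0.316/8188.2^0.25 = 0.03322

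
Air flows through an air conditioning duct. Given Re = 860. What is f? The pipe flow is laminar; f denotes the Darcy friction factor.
Formula: f = \frac{64}{Re}
f = 64/860 = 0.07442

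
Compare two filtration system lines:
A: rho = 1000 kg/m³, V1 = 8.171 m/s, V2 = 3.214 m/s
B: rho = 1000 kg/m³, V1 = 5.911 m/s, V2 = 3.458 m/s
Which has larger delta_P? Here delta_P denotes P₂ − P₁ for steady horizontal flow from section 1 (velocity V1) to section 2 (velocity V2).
delta_P(A) = 28.22 kPa, delta_P(B) = 11.49 kPa. Answer: A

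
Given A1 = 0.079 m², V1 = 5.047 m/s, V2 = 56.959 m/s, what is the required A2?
Formula: V_2 = \frac{A_1 V_1}{A_2}
Substituting knowns: 56.959 = 0.079·5.047/A2
Solving for A2: A2 = 0.079·5.047/56.959 = 0.007 m²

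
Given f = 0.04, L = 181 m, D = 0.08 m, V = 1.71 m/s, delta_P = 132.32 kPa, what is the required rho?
Formula: \Delta P = f \frac{L}{D} \frac{\rho V^2}{2}
Substituting knowns: 132.32 = 0.04·(181/0.08)·0.5·rho·1.71²/1000
Solving for rho: rho = (132.32·1000)/(0.04·(181/0.08)·0.5·1.71²) = 1000 kg/m³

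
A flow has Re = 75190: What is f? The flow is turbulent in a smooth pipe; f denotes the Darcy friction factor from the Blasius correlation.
Formula: f = \frac{0.316}{Re^{0.25}}
f = 0.316/75190^0.25 = 0.01908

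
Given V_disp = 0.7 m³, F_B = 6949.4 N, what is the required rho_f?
Formula: F_B = \rho_f g V_{disp}
Substituting knowns: 6949.4 = rho_f·9.81·0.7
Solving for rho_f: rho_f = 6949.4/(9.81·0.7) = 1012 kg/m³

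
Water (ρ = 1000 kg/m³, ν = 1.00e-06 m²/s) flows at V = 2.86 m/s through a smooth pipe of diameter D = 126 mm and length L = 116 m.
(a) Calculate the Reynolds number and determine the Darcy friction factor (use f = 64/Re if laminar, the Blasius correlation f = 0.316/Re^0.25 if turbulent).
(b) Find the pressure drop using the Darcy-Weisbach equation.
(a) Re = V·D/ν = 2.86·0.126/1.00e-06 = 360360 → turbulent (Re > 4000); f = 0.316/Re^0.25 = 0.316/360360^0.25 = 0.012897 (Blasius is strictly valid for Re ≲ 1e5; used here as the smooth-pipe estimate the problem specifies)
(b) Darcy-Weisbach: ΔP = f·(L/D)·½ρV²/1000 = 0.012897·(116/0.126)·½·1000·2.86²/1000 = 48.56 kPa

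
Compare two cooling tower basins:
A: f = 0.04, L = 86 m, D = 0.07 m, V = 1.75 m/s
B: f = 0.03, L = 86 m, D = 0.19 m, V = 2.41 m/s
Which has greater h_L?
h_L(A) = 7.671 m, h_L(B) = 4.02 m. Answer: A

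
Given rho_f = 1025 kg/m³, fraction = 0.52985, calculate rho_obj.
Formula: f_{sub} = \frac{\rho_{obj}}{\rho_f}
Substituting knowns: 0.52985 = rho_obj/1025
Solving for rho_obj: rho_obj = 0.52985·1025 = 543.1 kg/m³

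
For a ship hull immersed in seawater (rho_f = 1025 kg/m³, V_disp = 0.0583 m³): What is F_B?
Formula: F_B = \rho_f g V_{disp}
F_B = 1025·9.81·0.0583 = 586.2 N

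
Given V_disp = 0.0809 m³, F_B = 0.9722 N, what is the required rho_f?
Formula: F_B = \rho_f g V_{disp}
Substituting knowns: 0.9722 = rho_f·9.81·0.0809
Solving for rho_f: rho_f = 0.9722/(9.81·0.0809) = 1.225 kg/m³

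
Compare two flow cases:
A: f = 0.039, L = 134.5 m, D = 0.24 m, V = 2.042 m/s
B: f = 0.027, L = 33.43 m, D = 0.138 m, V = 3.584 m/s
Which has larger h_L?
h_L(A) = 4.645 m, h_L(B) = 4.282 m. Answer: A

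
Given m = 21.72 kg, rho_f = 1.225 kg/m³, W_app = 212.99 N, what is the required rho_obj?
Formula: W_{app} = mg\left(1 - \frac{\rho_f}{\rho_{obj}}\right)
Substituting knowns: 212.99 = 21.72·9.81·(1 − 1.225/rho_obj)
Solving for rho_obj: rho_obj = 1.225/(1 − 212.99/(21.72·9.81)) = 3137 kg/m³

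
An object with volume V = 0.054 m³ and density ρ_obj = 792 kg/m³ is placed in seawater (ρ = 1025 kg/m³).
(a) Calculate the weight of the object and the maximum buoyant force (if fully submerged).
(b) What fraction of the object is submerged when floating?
(a) W=rho_obj*g*V=792*9.81*0.054=419.6 N; F_B(max)=rho*g*V=1025*9.81*0.054=543.0 N
(b) Floating fraction=rho_obj/rho=792/1025=0.773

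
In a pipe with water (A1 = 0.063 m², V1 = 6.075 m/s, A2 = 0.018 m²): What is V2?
Formula: V_2 = \frac{A_1 V_1}{A_2}
V2 = 0.063·6.075/0.018 = 21.26 m/s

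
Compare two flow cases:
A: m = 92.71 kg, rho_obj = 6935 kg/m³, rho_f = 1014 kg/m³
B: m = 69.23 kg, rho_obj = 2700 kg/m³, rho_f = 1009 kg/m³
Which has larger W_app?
W_app(A) = 776.5 N, W_app(B) = 425.3 N. Answer: A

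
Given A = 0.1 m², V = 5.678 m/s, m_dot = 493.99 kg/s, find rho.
Formula: \dot{m} = \rho A V
Substituting knowns: 493.99 = rho·0.1·5.678
Solving for rho: rho = 493.99/(0.1·5.678) = 870 kg/m³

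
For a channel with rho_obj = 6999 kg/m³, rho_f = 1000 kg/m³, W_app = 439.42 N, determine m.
Formula: W_{app} = mg\left(1 - \frac{\rho_f}{\rho_{obj}}\right)
Substituting knowns: 439.42 = m·9.81·(1 − 1000/6999)
Solving for m: m = 439.42/(9.81·(1 − 1000/6999)) = 52.26 kg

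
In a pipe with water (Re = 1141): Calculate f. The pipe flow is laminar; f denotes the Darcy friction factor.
Formula: f = \frac{64}{Re}
f = 64/1141 = 0.05609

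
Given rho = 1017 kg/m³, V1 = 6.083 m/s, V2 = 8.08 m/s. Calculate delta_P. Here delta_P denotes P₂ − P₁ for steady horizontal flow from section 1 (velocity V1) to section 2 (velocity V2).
Formula: \Delta P = \frac{1}{2} \rho (V_1^2 - V_2^2)
delta_P = 0.5·1017·(6.083² − 8.08²)/1000 = -14.38 kPa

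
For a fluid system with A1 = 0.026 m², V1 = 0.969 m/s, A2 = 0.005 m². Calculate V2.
Formula: V_2 = \frac{A_1 V_1}{A_2}
V2 = 0.026·0.969/0.005 = 5.039 m/s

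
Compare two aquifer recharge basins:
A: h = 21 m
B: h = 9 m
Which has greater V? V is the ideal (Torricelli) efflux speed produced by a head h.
V(A) = 20.3 m/s, V(B) = 13.29 m/s. Answer: A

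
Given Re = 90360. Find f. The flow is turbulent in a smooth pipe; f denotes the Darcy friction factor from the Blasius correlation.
Formula: f = \frac{0.316}{Re^{0.25}}
f = 0.316/90360^0.25 = 0.01823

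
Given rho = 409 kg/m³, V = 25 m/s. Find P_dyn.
Formula: P_{dyn} = \frac{1}{2} \rho V^2
P_dyn = 0.5·409·25²/1000 = 127.8 kPa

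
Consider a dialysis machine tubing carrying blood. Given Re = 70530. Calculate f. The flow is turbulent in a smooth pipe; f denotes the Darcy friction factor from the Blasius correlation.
Formula: f = \frac{0.316}{Re^{0.25}}
f = 0.316/70530^0.25 = 0.01939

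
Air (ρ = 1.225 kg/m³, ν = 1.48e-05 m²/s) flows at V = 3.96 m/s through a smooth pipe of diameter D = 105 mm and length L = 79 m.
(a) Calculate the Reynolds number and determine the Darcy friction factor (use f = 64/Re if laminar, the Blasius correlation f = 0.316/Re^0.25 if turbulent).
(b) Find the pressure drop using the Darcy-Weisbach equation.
(a) Re = V·D/ν = 3.96·0.105/1.48e-05 = 28095 → turbulent (Re > 4000); f = 0.316/Re^0.25 = 0.316/28095^0.25 = 0.024408
(b) Darcy-Weisbach: ΔP = f·(L/D)·½ρV²/1000 = 0.024408·(79/0.105)·½·1.225·3.96²/1000 = 0.1764 kPa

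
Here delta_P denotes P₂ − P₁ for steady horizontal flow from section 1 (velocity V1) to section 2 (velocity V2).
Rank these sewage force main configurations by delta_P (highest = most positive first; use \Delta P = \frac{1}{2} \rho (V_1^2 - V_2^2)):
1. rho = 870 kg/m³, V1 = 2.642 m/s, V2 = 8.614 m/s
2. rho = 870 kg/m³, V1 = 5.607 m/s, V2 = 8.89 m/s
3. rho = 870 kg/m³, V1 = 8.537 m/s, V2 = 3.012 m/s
Case 1: delta_P = -29.24 kPa
Case 2: delta_P = -20.7 kPa
Case 3: delta_P = 27.76 kPa
Ranking (highest first): 3, 2, 1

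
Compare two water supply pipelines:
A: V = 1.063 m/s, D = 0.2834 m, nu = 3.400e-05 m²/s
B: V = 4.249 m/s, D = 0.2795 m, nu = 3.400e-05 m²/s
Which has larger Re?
Re(A) = 8860, Re(B) = 34929. Answer: B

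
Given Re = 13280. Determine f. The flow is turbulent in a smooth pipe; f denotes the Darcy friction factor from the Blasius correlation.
Formula: f = \frac{0.316}{Re^{0.25}}
f = 0.316/13280^0.25 = 0.02944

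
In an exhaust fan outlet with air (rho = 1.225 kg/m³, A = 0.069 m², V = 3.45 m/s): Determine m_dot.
Formula: \dot{m} = \rho A V
m_dot = 1.225·0.069·3.45 = 0.2916 kg/s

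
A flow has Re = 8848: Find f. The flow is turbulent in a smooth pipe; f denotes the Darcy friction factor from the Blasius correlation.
Formula: f = \frac{0.316}{Re^{0.25}}
f = 0.316/8848^0.25 = 0.03258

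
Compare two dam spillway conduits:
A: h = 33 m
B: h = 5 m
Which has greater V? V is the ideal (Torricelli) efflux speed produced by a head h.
V(A) = 25.45 m/s, V(B) = 9.905 m/s. Answer: A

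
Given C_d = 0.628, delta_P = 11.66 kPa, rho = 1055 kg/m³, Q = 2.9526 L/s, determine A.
Formula: Q = C_d A \sqrt{\frac{2 \Delta P}{\rho}}
Substituting knowns: 2.9526 = 0.628·A·√(2·(11.66·1000)/1055)·1000
Solving for A: A = (2.9526/1000)/(0.628·√(2·(11.66·1000)/1055)) = 0.001 m²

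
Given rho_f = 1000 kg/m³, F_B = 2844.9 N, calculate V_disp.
Formula: F_B = \rho_f g V_{disp}
Substituting knowns: 2844.9 = 1000·9.81·V_disp
Solving for V_disp: V_disp = 2844.9/(1000·9.81) = 0.29 m³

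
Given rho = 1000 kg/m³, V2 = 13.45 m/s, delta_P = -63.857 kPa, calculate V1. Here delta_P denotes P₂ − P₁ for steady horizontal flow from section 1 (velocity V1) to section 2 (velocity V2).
Formula: \Delta P = \frac{1}{2} \rho (V_1^2 - V_2^2)
Substituting knowns: -63.857 = 0.5·1000·(V1² − 13.45²)/1000
Solving for V1: V1 = √(13.45² + 2·(-63.857·1000)/1000) = 7.293 m/s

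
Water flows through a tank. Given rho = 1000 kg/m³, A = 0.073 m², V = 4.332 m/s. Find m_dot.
Formula: \dot{m} = \rho A V
m_dot = 1000·0.073·4.332 = 316.2 kg/s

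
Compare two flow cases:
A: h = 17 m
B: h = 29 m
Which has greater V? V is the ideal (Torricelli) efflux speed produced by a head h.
V(A) = 18.26 m/s, V(B) = 23.85 m/s. Answer: B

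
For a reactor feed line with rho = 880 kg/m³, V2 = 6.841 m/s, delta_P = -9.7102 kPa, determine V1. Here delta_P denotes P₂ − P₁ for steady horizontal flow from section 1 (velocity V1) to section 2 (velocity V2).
Formula: \Delta P = \frac{1}{2} \rho (V_1^2 - V_2^2)
Substituting knowns: -9.7102 = 0.5·880·(V1² − 6.841²)/1000
Solving for V1: V1 = √(6.841² + 2·(-9.7102·1000)/880) = 4.973 m/s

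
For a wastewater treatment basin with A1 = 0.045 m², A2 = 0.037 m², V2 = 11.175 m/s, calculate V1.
Formula: V_2 = \frac{A_1 V_1}{A_2}
Substituting knowns: 11.175 = 0.045·V1/0.037
Solving for V1: V1 = 11.175·0.037/0.045 = 9.188 m/s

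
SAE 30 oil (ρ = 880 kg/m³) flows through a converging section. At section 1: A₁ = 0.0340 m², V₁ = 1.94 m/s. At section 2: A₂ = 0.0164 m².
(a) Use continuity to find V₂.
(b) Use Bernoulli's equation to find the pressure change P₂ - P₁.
(a) Continuity: A₁V₁=A₂V₂ -> V₂=A₁V₁/A₂=0.0340*1.94/0.0164=4.02 m/s
(b) Bernoulli: P₂-P₁=0.5*rho*(V₁^2-V₂^2)/1000=0.5*880*(1.94^2-4.02^2)/1000=-5.455 kPa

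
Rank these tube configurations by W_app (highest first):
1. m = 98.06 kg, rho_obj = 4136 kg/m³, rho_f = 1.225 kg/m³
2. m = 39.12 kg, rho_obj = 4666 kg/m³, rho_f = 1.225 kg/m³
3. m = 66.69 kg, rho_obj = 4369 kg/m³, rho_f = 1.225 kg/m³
Case 1: W_app = 961.7 N
Case 2: W_app = 383.7 N
Case 3: W_app = 654 N
Ranking (highest first): 1, 3, 2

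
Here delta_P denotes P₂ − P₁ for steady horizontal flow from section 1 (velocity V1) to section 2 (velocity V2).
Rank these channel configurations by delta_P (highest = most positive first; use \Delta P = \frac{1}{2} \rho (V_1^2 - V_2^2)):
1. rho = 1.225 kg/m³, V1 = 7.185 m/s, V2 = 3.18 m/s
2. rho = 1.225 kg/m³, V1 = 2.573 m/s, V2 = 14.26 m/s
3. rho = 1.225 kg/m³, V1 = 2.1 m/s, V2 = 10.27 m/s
Case 1: delta_P = 0.02543 kPa
Case 2: delta_P = -0.1205 kPa
Case 3: delta_P = -0.0619 kPa
Ranking (highest first): 1, 3, 2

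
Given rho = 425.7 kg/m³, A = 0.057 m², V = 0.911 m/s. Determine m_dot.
Formula: \dot{m} = \rho A V
m_dot = 425.7·0.057·0.911 = 22.11 kg/s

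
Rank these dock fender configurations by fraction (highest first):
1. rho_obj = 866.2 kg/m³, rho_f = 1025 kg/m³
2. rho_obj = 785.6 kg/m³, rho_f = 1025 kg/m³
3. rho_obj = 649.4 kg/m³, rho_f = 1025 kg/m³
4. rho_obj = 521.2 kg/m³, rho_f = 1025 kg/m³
Case 1: fraction = 0.8451
Case 2: fraction = 0.7664
Case 3: fraction = 0.6336
Case 4: fraction = 0.5085
Ranking (highest first): 1, 2, 3, 4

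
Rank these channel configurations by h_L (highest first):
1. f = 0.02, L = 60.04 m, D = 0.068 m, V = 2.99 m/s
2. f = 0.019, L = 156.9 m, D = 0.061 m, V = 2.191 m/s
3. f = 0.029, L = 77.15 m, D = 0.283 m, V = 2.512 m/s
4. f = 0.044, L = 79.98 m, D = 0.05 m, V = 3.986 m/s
Case 1: h_L = 8.046 m
Case 2: h_L = 11.96 m
Case 3: h_L = 2.543 m
Case 4: h_L = 57 m
Ranking (highest first): 4, 2, 1, 3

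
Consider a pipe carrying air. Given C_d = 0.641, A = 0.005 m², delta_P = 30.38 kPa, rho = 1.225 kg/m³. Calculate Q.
Formula: Q = C_d A \sqrt{\frac{2 \Delta P}{\rho}}
Q = 0.641·0.005·√(2·(30.38·1000)/1.225)·1000 = 713.8 L/s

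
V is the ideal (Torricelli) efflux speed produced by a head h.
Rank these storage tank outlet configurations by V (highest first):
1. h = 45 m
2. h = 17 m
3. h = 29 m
Case 1: V = 29.71 m/s
Case 2: V = 18.26 m/s
Case 3: V = 23.85 m/s
Ranking (highest first): 1, 3, 2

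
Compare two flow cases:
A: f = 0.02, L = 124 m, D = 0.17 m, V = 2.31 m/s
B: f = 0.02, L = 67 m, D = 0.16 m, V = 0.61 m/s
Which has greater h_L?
h_L(A) = 3.968 m, h_L(B) = 0.1588 m. Answer: A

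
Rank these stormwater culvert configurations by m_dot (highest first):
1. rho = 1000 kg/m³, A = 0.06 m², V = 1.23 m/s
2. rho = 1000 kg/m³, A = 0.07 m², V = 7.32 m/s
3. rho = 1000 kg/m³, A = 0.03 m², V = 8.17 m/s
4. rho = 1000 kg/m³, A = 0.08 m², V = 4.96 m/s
Case 1: m_dot = 73.8 kg/s
Case 2: m_dot = 512.4 kg/s
Case 3: m_dot = 245.1 kg/s
Case 4: m_dot = 396.8 kg/s
Ranking (highest first): 2, 4, 3, 1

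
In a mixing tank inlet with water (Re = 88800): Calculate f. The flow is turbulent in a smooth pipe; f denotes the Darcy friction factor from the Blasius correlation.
Formula: f = \frac{0.316}{Re^{0.25}}
f = 0.316/88800^0.25 = 0.01831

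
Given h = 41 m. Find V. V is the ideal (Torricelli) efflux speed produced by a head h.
Formula: V = \sqrt{2 g h}
V = √(2·9.81·41) = 28.36 m/s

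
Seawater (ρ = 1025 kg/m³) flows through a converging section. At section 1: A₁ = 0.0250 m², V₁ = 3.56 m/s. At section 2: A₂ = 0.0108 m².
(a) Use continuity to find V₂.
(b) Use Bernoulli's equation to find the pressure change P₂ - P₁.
(a) Continuity: A₁V₁=A₂V₂ -> V₂=A₁V₁/A₂=0.0250*3.56/0.0108=8.24 m/s
(b) Bernoulli: P₂-P₁=0.5*rho*(V₁^2-V₂^2)/1000=0.5*1025*(3.56^2-8.24^2)/1000=-28.3 kPa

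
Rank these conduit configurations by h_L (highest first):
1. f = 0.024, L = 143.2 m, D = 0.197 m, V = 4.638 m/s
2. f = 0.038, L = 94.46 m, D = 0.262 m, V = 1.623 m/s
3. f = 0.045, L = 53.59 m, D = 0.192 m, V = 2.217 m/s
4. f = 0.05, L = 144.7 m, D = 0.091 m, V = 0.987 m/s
Case 1: h_L = 19.13 m
Case 2: h_L = 1.839 m
Case 3: h_L = 3.146 m
Case 4: h_L = 3.948 m
Ranking (highest first): 1, 4, 3, 2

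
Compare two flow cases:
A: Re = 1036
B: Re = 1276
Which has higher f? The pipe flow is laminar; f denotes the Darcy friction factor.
f(A) = 0.06178, f(B) = 0.05016. Answer: A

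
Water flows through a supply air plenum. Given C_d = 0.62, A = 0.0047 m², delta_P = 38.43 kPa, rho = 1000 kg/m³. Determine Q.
Formula: Q = C_d A \sqrt{\frac{2 \Delta P}{\rho}}
Q = 0.62·0.0047·√(2·(38.43·1000)/1000)·1000 = 25.55 L/s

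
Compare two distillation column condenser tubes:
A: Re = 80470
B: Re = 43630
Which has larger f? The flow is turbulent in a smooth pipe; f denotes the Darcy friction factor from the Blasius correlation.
f(A) = 0.01876, f(B) = 0.02186. Answer: B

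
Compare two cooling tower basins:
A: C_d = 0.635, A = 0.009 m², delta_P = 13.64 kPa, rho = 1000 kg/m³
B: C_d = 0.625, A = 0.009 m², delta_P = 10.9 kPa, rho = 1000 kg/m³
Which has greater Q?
Q(A) = 29.85 L/s, Q(B) = 26.26 L/s. Answer: A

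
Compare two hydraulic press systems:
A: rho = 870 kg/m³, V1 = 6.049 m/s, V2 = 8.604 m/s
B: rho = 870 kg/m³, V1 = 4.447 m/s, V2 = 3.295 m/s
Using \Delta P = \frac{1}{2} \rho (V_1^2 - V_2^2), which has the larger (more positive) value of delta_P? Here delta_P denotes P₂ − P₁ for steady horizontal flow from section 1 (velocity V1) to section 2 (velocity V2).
delta_P(A) = -16.29 kPa, delta_P(B) = 3.88 kPa. Answer: B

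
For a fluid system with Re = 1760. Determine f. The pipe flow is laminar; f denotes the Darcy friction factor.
Formula: f = \frac{64}{Re}
f = 64/1760 = 0.03636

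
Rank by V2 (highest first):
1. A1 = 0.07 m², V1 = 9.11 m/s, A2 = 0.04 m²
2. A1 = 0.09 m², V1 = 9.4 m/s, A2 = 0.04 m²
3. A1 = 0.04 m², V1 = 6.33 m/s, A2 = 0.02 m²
Case 1: V2 = 15.94 m/s
Case 2: V2 = 21.15 m/s
Case 3: V2 = 12.66 m/s
Ranking (highest first): 2, 1, 3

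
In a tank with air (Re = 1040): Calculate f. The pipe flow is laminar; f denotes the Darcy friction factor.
Formula: f = \frac{64}{Re}
f = 64/1040 = 0.06154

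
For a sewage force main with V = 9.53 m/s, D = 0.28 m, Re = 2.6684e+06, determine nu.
Formula: Re = \frac{V D}{\nu}
Substituting knowns: 2.6684e+06 = 9.53·0.28/nu
Solving for nu: nu = 9.53·0.28/2.6684e+06 = 1.000e-06 m²/s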